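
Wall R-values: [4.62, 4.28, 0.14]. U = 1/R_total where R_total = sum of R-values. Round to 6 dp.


R_total = 4.62 + 4.28 + 0.14 = 9.04
U = 1/9.04 = 0.110619

0.110619


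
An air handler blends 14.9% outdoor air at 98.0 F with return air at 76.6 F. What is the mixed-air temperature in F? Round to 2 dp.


T_mix = 76.6 + (14.9/100)*(98.0-76.6) = 79.79 F

79.79 F


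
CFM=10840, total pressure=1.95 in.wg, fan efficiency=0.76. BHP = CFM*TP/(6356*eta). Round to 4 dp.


BHP = 10840 * 1.95 / (6356 * 0.76) = 4.3759 hp

4.3759 hp


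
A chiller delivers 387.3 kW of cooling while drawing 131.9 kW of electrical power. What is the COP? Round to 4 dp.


COP = 387.3 / 131.9 = 2.9363

2.9363


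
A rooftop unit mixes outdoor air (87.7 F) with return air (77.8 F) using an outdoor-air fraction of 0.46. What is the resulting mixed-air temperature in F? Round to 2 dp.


T_mix = 0.46*87.7 + 0.54*77.8 = 82.35 F

82.35 F


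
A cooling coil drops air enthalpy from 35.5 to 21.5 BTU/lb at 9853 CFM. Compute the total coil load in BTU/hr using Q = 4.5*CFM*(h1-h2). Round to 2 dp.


Q = 4.5 * 9853 * (35.5 - 21.5) = 620739.00 BTU/hr

620739.00 BTU/hr


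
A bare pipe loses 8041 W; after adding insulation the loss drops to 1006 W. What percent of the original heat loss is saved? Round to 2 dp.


Savings = ((8041-1006)/8041)*100 = 87.49 %

87.49 %


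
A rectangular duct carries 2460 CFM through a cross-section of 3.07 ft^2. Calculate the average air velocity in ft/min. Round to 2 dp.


V = 2460 / 3.07 = 801.30 ft/min

801.30 ft/min


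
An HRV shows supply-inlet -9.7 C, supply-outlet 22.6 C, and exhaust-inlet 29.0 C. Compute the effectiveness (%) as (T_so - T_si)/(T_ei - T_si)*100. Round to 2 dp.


eff = (22.6-(-9.7))/(29.0-(-9.7))*100 = 83.46 %

83.46 %


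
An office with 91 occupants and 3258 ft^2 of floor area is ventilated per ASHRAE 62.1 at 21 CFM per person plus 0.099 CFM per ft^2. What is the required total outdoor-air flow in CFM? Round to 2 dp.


Total = 91*21 + 3258*0.099 = 2233.54 CFM

2233.54 CFM


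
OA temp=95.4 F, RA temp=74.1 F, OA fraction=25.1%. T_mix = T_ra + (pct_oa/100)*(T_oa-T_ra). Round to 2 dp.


T_mix = 74.1 + (25.1/100)*(95.4-74.1) = 79.45 F

79.45 F


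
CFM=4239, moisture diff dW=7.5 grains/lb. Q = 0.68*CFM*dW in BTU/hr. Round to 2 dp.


Q = 0.68 * 4239 * 7.5 = 21618.90 BTU/hr

21618.90 BTU/hr


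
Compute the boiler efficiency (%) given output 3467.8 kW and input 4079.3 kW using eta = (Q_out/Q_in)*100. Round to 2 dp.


eta = (3467.8/4079.3)*100 = 85.01 %

85.01 %


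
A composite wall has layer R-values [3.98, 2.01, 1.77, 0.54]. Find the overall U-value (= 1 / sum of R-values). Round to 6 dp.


R_total = 3.98 + 2.01 + 1.77 + 0.54 = 8.30
U = 1/8.30 = 0.120482

0.120482


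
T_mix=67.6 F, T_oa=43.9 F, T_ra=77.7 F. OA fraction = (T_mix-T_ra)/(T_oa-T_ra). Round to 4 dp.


frac = (67.6 - 77.7) / (43.9 - 77.7) = 0.2988

0.2988


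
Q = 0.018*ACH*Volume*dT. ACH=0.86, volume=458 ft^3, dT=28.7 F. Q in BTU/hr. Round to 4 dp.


Q = 0.018 * 0.86 * 458 * 28.7 = 203.4784 BTU/hr

203.4784 BTU/hr


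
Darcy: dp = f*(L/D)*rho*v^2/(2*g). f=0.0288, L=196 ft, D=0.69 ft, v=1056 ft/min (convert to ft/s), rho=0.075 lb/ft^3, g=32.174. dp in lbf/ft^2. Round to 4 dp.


v_fps = 1056/60 = 17.6 ft/s
dp = 0.0288*(196/0.69)*0.075*17.6^2/(2*32.174) = 2.9536 lbf/ft^2

2.9536 lbf/ft^2


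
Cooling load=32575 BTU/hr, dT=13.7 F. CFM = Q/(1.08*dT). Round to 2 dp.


CFM = 32575 / (1.08 * 13.7) = 2201.61

2201.61 CFM


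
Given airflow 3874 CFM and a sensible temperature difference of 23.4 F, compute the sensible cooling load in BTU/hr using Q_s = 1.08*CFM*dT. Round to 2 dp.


Q = 1.08 * 3874 * 23.4 = 97903.73 BTU/hr

97903.73 BTU/hr


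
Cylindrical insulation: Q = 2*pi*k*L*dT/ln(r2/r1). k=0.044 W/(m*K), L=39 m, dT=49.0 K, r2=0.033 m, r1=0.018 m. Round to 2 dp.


Q = 2*pi*0.044*39*49.0/ln(0.033/0.018) = 871.61 W

871.61 W


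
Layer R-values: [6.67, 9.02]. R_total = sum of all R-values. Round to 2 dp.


R_total = 6.67 + 9.02 = 15.69

15.69


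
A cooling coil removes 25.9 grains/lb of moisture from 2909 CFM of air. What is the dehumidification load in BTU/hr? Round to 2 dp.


Q = 0.68 * 2909 * 25.9 = 51233.31 BTU/hr

51233.31 BTU/hr


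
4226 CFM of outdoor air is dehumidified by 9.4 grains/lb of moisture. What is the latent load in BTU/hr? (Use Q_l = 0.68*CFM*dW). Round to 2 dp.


Q = 0.68 * 4226 * 9.4 = 27012.59 BTU/hr

27012.59 BTU/hr


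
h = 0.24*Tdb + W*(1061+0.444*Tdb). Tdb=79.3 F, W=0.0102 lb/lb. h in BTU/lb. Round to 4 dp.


h = 0.24*79.3 + 0.0102*(1061+0.444*79.3) = 30.2133 BTU/lb

30.2133 BTU/lb


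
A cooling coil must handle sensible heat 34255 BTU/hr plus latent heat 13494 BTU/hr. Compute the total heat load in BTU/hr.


Qt = 34255 + 13494 = 47749 BTU/hr

47749 BTU/hr


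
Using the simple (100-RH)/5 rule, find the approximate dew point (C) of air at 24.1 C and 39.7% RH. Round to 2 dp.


Td = 24.1 - (100-39.7)/5 = 12.04 C

12.04 C


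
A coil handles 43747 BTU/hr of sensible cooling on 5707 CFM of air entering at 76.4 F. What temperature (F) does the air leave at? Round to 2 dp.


dT = 43747/(1.08*5707) = 7.0977
T_leave = 76.4 - 7.0977 = 69.30 F

69.30 F


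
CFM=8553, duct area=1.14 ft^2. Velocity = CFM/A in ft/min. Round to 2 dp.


V = 8553 / 1.14 = 7502.63 ft/min

7502.63 ft/min


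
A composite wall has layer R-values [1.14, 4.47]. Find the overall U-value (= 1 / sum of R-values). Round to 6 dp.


R_total = 1.14 + 4.47 = 5.61
U = 1/5.61 = 0.178253

0.178253


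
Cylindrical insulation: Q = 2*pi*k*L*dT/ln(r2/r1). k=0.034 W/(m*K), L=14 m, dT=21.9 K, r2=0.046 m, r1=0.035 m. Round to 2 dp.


Q = 2*pi*0.034*14*21.9/ln(0.046/0.035) = 239.66 W

239.66 W


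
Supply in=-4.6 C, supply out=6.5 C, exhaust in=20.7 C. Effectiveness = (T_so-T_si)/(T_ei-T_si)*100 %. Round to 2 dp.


eff = (6.5-(-4.6))/(20.7-(-4.6))*100 = 43.87 %

43.87 %


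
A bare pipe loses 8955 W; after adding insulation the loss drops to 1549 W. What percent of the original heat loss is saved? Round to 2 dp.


Savings = ((8955-1549)/8955)*100 = 82.70 %

82.70 %


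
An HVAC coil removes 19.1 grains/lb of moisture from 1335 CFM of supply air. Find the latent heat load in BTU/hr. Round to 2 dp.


Q = 0.68 * 1335 * 19.1 = 17338.98 BTU/hr

17338.98 BTU/hr


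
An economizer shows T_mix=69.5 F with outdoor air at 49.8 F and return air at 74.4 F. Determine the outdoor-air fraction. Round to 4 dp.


frac = (69.5 - 74.4) / (49.8 - 74.4) = 0.1992

0.1992


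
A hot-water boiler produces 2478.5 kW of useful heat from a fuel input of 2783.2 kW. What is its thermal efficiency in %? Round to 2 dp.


eta = (2478.5/2783.2)*100 = 89.05 %

89.05 %


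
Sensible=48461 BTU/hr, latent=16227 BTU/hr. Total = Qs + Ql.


Qt = 48461 + 16227 = 64688 BTU/hr

64688 BTU/hr


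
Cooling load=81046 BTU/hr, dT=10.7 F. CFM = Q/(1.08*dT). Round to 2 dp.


CFM = 81046 / (1.08 * 10.7) = 7013.33

7013.33 CFM


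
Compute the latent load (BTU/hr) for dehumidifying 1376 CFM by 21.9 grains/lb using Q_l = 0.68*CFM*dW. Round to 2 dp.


Q = 0.68 * 1376 * 21.9 = 20491.39 BTU/hr

20491.39 BTU/hr


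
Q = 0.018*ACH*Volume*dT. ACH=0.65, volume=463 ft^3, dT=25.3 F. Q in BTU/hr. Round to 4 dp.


Q = 0.018 * 0.65 * 463 * 25.3 = 137.0526 BTU/hr

137.0526 BTU/hr


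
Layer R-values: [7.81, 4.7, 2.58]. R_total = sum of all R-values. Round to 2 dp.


R_total = 7.81 + 4.7 + 2.58 = 15.09

15.09


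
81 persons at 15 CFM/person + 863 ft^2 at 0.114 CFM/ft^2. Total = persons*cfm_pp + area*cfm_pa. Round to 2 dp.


Total = 81*15 + 863*0.114 = 1313.38 CFM

1313.38 CFM


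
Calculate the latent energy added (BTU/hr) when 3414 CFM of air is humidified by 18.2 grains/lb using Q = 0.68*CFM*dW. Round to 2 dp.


Q = 0.68 * 3414 * 18.2 = 42251.66 BTU/hr

42251.66 BTU/hr


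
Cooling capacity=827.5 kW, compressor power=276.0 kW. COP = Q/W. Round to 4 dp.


COP = 827.5 / 276.0 = 2.9982

2.9982


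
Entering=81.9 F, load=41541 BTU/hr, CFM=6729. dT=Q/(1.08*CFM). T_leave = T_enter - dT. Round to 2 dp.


dT = 41541/(1.08*6729) = 5.7161
T_leave = 81.9 - 5.7161 = 76.18 F

76.18 F


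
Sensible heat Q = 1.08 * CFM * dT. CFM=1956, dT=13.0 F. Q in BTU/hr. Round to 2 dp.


Q = 1.08 * 1956 * 13.0 = 27462.24 BTU/hr

27462.24 BTU/hr


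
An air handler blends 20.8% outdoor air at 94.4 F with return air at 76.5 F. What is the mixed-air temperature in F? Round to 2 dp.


T_mix = 76.5 + (20.8/100)*(94.4-76.5) = 80.22 F

80.22 F


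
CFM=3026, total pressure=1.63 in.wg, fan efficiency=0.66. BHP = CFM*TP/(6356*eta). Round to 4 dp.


BHP = 3026 * 1.63 / (6356 * 0.66) = 1.1758 hp

1.1758 hp


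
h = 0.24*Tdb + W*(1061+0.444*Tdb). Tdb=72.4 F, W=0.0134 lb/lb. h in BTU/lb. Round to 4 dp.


h = 0.24*72.4 + 0.0134*(1061+0.444*72.4) = 32.0242 BTU/lb

32.0242 BTU/lb


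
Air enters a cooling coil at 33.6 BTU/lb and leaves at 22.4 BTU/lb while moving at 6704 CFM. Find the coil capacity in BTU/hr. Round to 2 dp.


Q = 4.5 * 6704 * (33.6 - 22.4) = 337881.60 BTU/hr

337881.60 BTU/hr


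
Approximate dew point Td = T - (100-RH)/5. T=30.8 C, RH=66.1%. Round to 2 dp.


Td = 30.8 - (100-66.1)/5 = 24.02 C

24.02 C


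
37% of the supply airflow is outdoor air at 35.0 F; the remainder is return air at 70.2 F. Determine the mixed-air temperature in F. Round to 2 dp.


T_mix = 0.37*35.0 + 0.63*70.2 = 57.18 F

57.18 F


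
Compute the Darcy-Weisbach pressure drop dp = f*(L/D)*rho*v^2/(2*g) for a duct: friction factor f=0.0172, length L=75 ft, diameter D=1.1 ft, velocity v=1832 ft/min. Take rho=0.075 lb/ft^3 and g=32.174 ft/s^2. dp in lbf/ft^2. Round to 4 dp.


v_fps = 1832/60 = 30.5333 ft/s
dp = 0.0172*(75/1.1)*0.075*30.5333^2/(2*32.174) = 1.2743 lbf/ft^2

1.2743 lbf/ft^2


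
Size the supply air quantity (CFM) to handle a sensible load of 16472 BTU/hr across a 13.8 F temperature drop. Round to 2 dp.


CFM = 16472 / (1.08 * 13.8) = 1105.21

1105.21 CFM


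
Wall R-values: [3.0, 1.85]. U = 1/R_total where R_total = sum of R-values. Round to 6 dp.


R_total = 3.0 + 1.85 = 4.85
U = 1/4.85 = 0.206186

0.206186


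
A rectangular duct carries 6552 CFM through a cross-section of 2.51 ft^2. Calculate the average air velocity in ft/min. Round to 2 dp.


V = 6552 / 2.51 = 2610.36 ft/min

2610.36 ft/min


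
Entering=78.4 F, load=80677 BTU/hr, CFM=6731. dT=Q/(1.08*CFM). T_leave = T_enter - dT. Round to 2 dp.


dT = 80677/(1.08*6731) = 11.0980
T_leave = 78.4 - 11.0980 = 67.30 F

67.30 F


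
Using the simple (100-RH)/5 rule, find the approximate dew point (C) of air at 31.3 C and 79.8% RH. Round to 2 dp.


Td = 31.3 - (100-79.8)/5 = 27.26 C

27.26 C


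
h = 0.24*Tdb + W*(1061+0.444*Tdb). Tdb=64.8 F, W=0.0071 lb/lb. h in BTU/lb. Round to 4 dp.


h = 0.24*64.8 + 0.0071*(1061+0.444*64.8) = 23.2894 BTU/lb

23.2894 BTU/lb


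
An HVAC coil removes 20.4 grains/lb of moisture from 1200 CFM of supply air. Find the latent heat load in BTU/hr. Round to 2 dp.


Q = 0.68 * 1200 * 20.4 = 16646.40 BTU/hr

16646.40 BTU/hr


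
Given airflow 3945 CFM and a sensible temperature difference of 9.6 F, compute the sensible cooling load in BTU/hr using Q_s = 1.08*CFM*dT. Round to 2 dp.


Q = 1.08 * 3945 * 9.6 = 40901.76 BTU/hr

40901.76 BTU/hr


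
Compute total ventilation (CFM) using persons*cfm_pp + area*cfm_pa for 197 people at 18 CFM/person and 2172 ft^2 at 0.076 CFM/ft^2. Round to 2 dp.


Total = 197*18 + 2172*0.076 = 3711.07 CFM

3711.07 CFM


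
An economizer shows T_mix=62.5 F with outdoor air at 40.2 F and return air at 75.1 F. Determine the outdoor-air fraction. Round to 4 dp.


frac = (62.5 - 75.1) / (40.2 - 75.1) = 0.3610

0.3610


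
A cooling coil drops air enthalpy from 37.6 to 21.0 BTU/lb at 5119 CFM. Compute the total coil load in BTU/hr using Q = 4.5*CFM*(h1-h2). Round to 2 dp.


Q = 4.5 * 5119 * (37.6 - 21.0) = 382389.30 BTU/hr

382389.30 BTU/hr


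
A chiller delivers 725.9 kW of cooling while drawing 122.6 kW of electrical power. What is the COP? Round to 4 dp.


COP = 725.9 / 122.6 = 5.9209

5.9209


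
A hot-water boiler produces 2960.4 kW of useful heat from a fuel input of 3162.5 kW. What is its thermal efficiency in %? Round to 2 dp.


eta = (2960.4/3162.5)*100 = 93.61 %

93.61 %


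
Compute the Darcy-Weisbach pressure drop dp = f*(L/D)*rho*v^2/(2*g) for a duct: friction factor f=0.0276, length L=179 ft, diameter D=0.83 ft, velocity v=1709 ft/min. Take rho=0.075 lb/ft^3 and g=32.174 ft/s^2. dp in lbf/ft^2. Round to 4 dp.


v_fps = 1709/60 = 28.4833 ft/s
dp = 0.0276*(179/0.83)*0.075*28.4833^2/(2*32.174) = 5.6285 lbf/ft^2

5.6285 lbf/ft^2


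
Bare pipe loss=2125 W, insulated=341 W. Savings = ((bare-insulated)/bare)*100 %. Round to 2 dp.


Savings = ((2125-341)/2125)*100 = 83.95 %

83.95 %


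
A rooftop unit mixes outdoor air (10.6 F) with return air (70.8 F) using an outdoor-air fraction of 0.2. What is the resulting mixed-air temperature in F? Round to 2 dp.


T_mix = 0.2*10.6 + 0.8*70.8 = 58.76 F

58.76 F


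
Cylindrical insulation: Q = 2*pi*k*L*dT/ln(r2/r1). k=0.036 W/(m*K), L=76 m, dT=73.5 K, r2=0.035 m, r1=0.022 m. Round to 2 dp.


Q = 2*pi*0.036*76*73.5/ln(0.035/0.022) = 2721.32 W

2721.32 W


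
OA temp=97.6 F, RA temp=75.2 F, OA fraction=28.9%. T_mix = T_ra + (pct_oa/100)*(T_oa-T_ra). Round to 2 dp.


T_mix = 75.2 + (28.9/100)*(97.6-75.2) = 81.67 F

81.67 F


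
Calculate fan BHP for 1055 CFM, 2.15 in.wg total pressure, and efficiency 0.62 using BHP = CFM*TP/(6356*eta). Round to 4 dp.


BHP = 1055 * 2.15 / (6356 * 0.62) = 0.5756 hp

0.5756 hp


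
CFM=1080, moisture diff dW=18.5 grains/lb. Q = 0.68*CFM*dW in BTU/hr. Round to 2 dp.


Q = 0.68 * 1080 * 18.5 = 13586.40 BTU/hr

13586.40 BTU/hr


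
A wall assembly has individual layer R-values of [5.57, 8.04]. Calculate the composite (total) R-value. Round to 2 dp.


R_total = 5.57 + 8.04 = 13.61

13.61


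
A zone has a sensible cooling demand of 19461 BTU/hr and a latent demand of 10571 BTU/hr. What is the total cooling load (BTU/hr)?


Qt = 19461 + 10571 = 30032 BTU/hr

30032 BTU/hr


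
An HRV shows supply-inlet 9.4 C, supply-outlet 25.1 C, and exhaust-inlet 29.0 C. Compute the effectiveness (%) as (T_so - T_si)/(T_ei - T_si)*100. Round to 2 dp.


eff = (25.1-9.4)/(29.0-9.4)*100 = 80.10 %

80.10 %


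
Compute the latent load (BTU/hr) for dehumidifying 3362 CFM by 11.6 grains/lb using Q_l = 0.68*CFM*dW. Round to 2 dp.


Q = 0.68 * 3362 * 11.6 = 26519.46 BTU/hr

26519.46 BTU/hr


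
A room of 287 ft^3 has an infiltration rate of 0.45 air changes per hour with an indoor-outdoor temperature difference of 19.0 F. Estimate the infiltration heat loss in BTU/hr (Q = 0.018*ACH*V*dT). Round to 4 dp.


Q = 0.018 * 0.45 * 287 * 19.0 = 44.1693 BTU/hr

44.1693 BTU/hr


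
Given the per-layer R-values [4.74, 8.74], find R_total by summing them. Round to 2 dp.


R_total = 4.74 + 8.74 = 13.48

13.48


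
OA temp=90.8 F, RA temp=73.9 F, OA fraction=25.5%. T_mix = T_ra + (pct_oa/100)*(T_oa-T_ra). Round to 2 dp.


T_mix = 73.9 + (25.5/100)*(90.8-73.9) = 78.21 F

78.21 F


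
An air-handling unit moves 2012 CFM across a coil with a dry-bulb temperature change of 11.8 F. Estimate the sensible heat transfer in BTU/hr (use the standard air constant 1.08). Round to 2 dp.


Q = 1.08 * 2012 * 11.8 = 25640.93 BTU/hr

25640.93 BTU/hr


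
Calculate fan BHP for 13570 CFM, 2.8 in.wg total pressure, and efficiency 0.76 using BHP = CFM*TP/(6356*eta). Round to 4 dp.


BHP = 13570 * 2.8 / (6356 * 0.76) = 7.8658 hp

7.8658 hp


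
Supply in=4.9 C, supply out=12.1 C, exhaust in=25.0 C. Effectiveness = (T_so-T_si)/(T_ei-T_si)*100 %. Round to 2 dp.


eff = (12.1-4.9)/(25.0-4.9)*100 = 35.82 %

35.82 %


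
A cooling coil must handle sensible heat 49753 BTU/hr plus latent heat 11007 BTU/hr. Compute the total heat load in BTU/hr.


Qt = 49753 + 11007 = 60760 BTU/hr

60760 BTU/hr


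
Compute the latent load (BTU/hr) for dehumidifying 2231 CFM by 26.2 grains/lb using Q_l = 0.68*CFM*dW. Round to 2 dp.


Q = 0.68 * 2231 * 26.2 = 39747.50 BTU/hr

39747.50 BTU/hr


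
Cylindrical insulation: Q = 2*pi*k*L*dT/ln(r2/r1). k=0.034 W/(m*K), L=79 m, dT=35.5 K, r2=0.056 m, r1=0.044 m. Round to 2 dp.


Q = 2*pi*0.034*79*35.5/ln(0.056/0.044) = 2484.31 W

2484.31 W


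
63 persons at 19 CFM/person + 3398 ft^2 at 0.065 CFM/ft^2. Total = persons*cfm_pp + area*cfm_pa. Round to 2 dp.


Total = 63*19 + 3398*0.065 = 1417.87 CFM

1417.87 CFM


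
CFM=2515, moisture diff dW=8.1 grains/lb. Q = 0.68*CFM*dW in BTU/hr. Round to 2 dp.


Q = 0.68 * 2515 * 8.1 = 13852.62 BTU/hr

13852.62 BTU/hr


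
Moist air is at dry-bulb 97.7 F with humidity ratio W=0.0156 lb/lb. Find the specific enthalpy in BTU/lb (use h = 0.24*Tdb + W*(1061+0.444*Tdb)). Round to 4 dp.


h = 0.24*97.7 + 0.0156*(1061+0.444*97.7) = 40.6763 BTU/lb

40.6763 BTU/lb


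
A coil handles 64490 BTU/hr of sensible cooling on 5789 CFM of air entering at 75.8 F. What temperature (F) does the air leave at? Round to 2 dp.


dT = 64490/(1.08*5789) = 10.3149
T_leave = 75.8 - 10.3149 = 65.49 F

65.49 F


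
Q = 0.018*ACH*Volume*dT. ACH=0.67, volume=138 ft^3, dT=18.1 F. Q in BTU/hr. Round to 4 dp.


Q = 0.018 * 0.67 * 138 * 18.1 = 30.1235 BTU/hr

30.1235 BTU/hr


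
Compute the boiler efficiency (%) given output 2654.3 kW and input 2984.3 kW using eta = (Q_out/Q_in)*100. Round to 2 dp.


eta = (2654.3/2984.3)*100 = 88.94 %

88.94 %


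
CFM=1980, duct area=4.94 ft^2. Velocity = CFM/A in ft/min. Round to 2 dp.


V = 1980 / 4.94 = 400.81 ft/min

400.81 ft/min


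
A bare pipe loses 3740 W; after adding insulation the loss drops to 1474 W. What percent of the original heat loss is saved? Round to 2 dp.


Savings = ((3740-1474)/3740)*100 = 60.59 %

60.59 %


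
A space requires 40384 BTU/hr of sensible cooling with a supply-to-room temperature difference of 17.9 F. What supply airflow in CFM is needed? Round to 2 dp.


CFM = 40384 / (1.08 * 17.9) = 2088.97

2088.97 CFM


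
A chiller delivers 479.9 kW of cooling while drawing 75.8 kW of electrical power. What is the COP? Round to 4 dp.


COP = 479.9 / 75.8 = 6.3311

6.3311


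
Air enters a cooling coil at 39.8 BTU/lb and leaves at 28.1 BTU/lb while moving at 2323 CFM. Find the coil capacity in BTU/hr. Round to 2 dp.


Q = 4.5 * 2323 * (39.8 - 28.1) = 122305.95 BTU/hr

122305.95 BTU/hr


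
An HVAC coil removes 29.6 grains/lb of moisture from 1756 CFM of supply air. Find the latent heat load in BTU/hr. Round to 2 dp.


Q = 0.68 * 1756 * 29.6 = 35344.77 BTU/hr

35344.77 BTU/hr


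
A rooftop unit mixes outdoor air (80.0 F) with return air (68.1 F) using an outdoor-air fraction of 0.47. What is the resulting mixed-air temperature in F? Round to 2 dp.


T_mix = 0.47*80.0 + 0.53*68.1 = 73.69 F

73.69 F


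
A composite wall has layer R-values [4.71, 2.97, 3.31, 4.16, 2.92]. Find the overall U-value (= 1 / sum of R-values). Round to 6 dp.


R_total = 4.71 + 2.97 + 3.31 + 4.16 + 2.92 = 18.07
U = 1/18.07 = 0.055340

0.055340


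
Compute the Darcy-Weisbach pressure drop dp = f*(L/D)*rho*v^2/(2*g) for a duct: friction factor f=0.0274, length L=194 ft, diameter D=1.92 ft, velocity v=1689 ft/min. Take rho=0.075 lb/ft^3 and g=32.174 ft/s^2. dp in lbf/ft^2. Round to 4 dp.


v_fps = 1689/60 = 28.15 ft/s
dp = 0.0274*(194/1.92)*0.075*28.15^2/(2*32.174) = 2.5570 lbf/ft^2

2.5570 lbf/ft^2


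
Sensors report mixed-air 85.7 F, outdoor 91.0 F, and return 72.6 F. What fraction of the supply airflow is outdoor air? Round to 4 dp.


frac = (85.7 - 72.6) / (91.0 - 72.6) = 0.7120

0.7120


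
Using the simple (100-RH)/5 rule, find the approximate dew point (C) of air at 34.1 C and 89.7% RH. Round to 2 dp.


Td = 34.1 - (100-89.7)/5 = 32.04 C

32.04 C


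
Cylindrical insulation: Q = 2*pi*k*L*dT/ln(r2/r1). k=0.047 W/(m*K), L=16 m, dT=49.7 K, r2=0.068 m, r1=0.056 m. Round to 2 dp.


Q = 2*pi*0.047*16*49.7/ln(0.068/0.056) = 1209.49 W

1209.49 W


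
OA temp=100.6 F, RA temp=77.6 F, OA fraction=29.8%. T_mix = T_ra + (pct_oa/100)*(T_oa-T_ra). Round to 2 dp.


T_mix = 77.6 + (29.8/100)*(100.6-77.6) = 84.45 F

84.45 F


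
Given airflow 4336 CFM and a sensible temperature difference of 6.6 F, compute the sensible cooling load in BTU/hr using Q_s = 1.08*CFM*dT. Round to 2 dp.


Q = 1.08 * 4336 * 6.6 = 30907.01 BTU/hr

30907.01 BTU/hr


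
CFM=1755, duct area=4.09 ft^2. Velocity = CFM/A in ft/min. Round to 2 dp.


V = 1755 / 4.09 = 429.10 ft/min

429.10 ft/min


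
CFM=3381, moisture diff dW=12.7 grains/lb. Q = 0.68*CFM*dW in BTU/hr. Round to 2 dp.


Q = 0.68 * 3381 * 12.7 = 29198.32 BTU/hr

29198.32 BTU/hr


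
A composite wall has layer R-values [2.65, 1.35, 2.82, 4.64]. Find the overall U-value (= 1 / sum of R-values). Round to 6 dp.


R_total = 2.65 + 1.35 + 2.82 + 4.64 = 11.46
U = 1/11.46 = 0.087260

0.087260


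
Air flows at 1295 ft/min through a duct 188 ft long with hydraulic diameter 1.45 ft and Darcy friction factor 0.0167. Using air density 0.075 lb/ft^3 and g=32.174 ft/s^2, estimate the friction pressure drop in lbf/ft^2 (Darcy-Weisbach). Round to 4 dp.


v_fps = 1295/60 = 21.5833 ft/s
dp = 0.0167*(188/1.45)*0.075*21.5833^2/(2*32.174) = 1.1756 lbf/ft^2

1.1756 lbf/ft^2


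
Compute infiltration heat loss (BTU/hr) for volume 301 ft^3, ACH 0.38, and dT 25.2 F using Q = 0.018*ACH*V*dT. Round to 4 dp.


Q = 0.018 * 0.38 * 301 * 25.2 = 51.8828 BTU/hr

51.8828 BTU/hr


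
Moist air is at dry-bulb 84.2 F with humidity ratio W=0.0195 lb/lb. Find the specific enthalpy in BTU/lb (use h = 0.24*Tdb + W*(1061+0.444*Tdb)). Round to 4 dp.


h = 0.24*84.2 + 0.0195*(1061+0.444*84.2) = 41.6265 BTU/lb

41.6265 BTU/lb


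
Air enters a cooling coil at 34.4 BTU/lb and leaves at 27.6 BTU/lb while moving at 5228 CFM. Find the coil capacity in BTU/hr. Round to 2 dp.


Q = 4.5 * 5228 * (34.4 - 27.6) = 159976.80 BTU/hr

159976.80 BTU/hr


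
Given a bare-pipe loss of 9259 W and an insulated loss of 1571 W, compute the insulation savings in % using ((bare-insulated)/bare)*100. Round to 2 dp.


Savings = ((9259-1571)/9259)*100 = 83.03 %

83.03 %


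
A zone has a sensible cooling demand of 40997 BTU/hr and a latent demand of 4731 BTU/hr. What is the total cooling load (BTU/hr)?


Qt = 40997 + 4731 = 45728 BTU/hr

45728 BTU/hr


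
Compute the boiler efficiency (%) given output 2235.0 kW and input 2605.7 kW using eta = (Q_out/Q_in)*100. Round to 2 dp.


eta = (2235.0/2605.7)*100 = 85.77 %

85.77 %


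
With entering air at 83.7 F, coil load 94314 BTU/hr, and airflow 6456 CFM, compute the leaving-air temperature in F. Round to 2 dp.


dT = 94314/(1.08*6456) = 13.5266
T_leave = 83.7 - 13.5266 = 70.17 F

70.17 F


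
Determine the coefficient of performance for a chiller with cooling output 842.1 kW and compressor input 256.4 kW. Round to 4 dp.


COP = 842.1 / 256.4 = 3.2843

3.2843


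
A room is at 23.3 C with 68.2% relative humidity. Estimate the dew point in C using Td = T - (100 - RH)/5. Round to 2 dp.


Td = 23.3 - (100-68.2)/5 = 16.94 C

16.94 C


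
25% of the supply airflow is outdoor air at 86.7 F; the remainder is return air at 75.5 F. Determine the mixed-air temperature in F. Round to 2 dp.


T_mix = 0.25*86.7 + 0.75*75.5 = 78.30 F

78.30 F


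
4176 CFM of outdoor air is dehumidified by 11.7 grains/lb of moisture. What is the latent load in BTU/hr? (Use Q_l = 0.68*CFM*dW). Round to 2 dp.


Q = 0.68 * 4176 * 11.7 = 33224.26 BTU/hr

33224.26 BTU/hr


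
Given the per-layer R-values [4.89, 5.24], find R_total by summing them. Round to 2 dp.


R_total = 4.89 + 5.24 = 10.13

10.13


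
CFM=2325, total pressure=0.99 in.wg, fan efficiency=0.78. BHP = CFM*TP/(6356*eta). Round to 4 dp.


BHP = 2325 * 0.99 / (6356 * 0.78) = 0.4643 hp

0.4643 hp


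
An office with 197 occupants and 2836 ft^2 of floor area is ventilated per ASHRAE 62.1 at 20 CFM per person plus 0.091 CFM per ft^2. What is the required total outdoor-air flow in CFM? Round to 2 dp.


Total = 197*20 + 2836*0.091 = 4198.08 CFM

4198.08 CFM


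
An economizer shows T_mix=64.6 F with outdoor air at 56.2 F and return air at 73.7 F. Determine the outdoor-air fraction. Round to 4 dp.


frac = (64.6 - 73.7) / (56.2 - 73.7) = 0.5200

0.5200


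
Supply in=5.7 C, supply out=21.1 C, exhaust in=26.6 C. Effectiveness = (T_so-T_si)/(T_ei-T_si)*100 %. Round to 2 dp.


eff = (21.1-5.7)/(26.6-5.7)*100 = 73.68 %

73.68 %


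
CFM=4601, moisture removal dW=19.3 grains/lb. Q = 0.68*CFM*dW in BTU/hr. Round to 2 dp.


Q = 0.68 * 4601 * 19.3 = 60383.52 BTU/hr

60383.52 BTU/hr


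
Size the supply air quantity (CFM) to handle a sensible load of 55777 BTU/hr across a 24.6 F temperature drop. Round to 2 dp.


CFM = 55777 / (1.08 * 24.6) = 2099.41

2099.41 CFM


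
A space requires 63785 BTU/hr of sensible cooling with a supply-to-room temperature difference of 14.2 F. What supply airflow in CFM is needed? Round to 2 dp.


CFM = 63785 / (1.08 * 14.2) = 4159.17

4159.17 CFM


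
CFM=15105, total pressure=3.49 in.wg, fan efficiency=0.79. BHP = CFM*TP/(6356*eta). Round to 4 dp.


BHP = 15105 * 3.49 / (6356 * 0.79) = 10.4987 hp

10.4987 hp


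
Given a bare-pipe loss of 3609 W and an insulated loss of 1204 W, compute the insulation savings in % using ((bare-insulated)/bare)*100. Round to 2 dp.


Savings = ((3609-1204)/3609)*100 = 66.64 %

66.64 %


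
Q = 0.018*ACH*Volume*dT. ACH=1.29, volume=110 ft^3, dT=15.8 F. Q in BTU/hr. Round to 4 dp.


Q = 0.018 * 1.29 * 110 * 15.8 = 40.3564 BTU/hr

40.3564 BTU/hr


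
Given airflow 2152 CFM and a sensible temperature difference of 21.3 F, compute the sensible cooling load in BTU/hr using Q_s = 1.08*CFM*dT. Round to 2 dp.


Q = 1.08 * 2152 * 21.3 = 49504.61 BTU/hr

49504.61 BTU/hr


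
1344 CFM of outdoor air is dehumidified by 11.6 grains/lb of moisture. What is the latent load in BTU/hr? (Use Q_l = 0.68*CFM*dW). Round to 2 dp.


Q = 0.68 * 1344 * 11.6 = 10601.47 BTU/hr

10601.47 BTU/hr


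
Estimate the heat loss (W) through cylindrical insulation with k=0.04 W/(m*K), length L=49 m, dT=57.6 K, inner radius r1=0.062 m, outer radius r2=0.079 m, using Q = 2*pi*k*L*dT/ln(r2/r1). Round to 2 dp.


Q = 2*pi*0.04*49*57.6/ln(0.079/0.062) = 2927.39 W

2927.39 W


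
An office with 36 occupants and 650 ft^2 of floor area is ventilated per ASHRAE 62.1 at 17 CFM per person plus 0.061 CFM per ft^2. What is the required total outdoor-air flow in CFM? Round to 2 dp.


Total = 36*17 + 650*0.061 = 651.65 CFM

651.65 CFM


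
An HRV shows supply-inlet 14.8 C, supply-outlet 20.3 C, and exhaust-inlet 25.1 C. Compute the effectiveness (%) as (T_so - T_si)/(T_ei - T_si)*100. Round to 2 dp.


eff = (20.3-14.8)/(25.1-14.8)*100 = 53.40 %

53.40 %


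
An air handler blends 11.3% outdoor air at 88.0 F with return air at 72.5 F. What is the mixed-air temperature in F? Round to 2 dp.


T_mix = 72.5 + (11.3/100)*(88.0-72.5) = 74.25 F

74.25 F


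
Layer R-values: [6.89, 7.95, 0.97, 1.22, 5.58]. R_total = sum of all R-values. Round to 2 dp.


R_total = 6.89 + 7.95 + 0.97 + 1.22 + 5.58 = 22.61

22.61


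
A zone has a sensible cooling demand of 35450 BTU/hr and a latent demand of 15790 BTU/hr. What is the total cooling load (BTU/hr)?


Qt = 35450 + 15790 = 51240 BTU/hr

51240 BTU/hr


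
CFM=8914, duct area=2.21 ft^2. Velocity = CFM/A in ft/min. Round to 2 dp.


V = 8914 / 2.21 = 4033.48 ft/min

4033.48 ft/min


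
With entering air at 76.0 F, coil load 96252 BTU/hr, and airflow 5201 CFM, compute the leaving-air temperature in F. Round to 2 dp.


dT = 96252/(1.08*5201) = 17.1356
T_leave = 76.0 - 17.1356 = 58.86 F

58.86 F


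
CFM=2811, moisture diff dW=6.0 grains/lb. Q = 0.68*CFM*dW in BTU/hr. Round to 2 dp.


Q = 0.68 * 2811 * 6.0 = 11468.88 BTU/hr

11468.88 BTU/hr


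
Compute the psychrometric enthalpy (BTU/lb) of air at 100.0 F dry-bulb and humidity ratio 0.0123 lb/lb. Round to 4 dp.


h = 0.24*100.0 + 0.0123*(1061+0.444*100.0) = 37.5964 BTU/lb

37.5964 BTU/lb


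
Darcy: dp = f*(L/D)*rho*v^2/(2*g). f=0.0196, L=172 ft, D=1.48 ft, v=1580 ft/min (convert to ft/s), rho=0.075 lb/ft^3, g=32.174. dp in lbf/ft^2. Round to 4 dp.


v_fps = 1580/60 = 26.3333 ft/s
dp = 0.0196*(172/1.48)*0.075*26.3333^2/(2*32.174) = 1.8410 lbf/ft^2

1.8410 lbf/ft^2


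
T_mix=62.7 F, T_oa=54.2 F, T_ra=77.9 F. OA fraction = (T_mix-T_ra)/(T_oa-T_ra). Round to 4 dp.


frac = (62.7 - 77.9) / (54.2 - 77.9) = 0.6414

0.6414


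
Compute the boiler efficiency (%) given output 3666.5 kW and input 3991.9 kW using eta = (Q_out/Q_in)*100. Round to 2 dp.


eta = (3666.5/3991.9)*100 = 91.85 %

91.85 %


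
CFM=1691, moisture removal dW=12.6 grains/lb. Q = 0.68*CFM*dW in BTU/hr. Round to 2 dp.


Q = 0.68 * 1691 * 12.6 = 14488.49 BTU/hr

14488.49 BTU/hr


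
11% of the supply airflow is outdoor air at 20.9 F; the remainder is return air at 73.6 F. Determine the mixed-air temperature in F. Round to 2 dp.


T_mix = 0.11*20.9 + 0.89*73.6 = 67.80 F

67.80 F


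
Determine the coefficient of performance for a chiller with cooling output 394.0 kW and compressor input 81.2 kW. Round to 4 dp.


COP = 394.0 / 81.2 = 4.8522

4.8522


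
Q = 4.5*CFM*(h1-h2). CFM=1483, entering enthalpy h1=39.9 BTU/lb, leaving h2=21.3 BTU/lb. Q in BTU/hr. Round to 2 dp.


Q = 4.5 * 1483 * (39.9 - 21.3) = 124127.10 BTU/hr

124127.10 BTU/hr


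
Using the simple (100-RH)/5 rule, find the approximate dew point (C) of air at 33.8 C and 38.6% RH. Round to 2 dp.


Td = 33.8 - (100-38.6)/5 = 21.52 C

21.52 C


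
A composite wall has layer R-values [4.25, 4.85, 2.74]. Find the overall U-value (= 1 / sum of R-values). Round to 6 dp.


R_total = 4.25 + 4.85 + 2.74 = 11.84
U = 1/11.84 = 0.084459

0.084459


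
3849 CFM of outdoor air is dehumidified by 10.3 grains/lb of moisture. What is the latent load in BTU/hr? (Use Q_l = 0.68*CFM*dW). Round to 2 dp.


Q = 0.68 * 3849 * 10.3 = 26958.40 BTU/hr

26958.40 BTU/hr


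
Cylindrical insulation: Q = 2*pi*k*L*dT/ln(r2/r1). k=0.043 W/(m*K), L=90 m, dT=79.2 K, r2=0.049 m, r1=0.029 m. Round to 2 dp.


Q = 2*pi*0.043*90*79.2/ln(0.049/0.029) = 3671.56 W

3671.56 W


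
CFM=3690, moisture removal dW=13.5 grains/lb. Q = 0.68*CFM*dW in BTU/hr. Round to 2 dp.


Q = 0.68 * 3690 * 13.5 = 33874.20 BTU/hr

33874.20 BTU/hr


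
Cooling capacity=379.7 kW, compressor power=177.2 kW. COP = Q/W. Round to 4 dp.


COP = 379.7 / 177.2 = 2.1428

2.1428


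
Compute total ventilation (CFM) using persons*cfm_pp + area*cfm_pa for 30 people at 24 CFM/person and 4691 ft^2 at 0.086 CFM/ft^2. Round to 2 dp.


Total = 30*24 + 4691*0.086 = 1123.43 CFM

1123.43 CFM


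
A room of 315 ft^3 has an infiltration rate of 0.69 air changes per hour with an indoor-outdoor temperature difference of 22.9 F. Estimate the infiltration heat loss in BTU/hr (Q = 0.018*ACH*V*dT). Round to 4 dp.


Q = 0.018 * 0.69 * 315 * 22.9 = 89.5917 BTU/hr

89.5917 BTU/hr


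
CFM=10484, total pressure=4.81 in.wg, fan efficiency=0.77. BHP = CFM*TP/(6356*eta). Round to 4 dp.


BHP = 10484 * 4.81 / (6356 * 0.77) = 10.3038 hp

10.3038 hp


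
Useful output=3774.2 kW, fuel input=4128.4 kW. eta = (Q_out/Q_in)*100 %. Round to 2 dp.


eta = (3774.2/4128.4)*100 = 91.42 %

91.42 %


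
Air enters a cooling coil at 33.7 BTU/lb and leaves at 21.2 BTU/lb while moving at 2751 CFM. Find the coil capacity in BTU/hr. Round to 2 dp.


Q = 4.5 * 2751 * (33.7 - 21.2) = 154743.75 BTU/hr

154743.75 BTU/hr


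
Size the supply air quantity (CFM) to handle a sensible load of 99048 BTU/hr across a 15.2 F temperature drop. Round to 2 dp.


CFM = 99048 / (1.08 * 15.2) = 6033.63

6033.63 CFM


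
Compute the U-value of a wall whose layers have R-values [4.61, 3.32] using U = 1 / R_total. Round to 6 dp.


R_total = 4.61 + 3.32 = 7.93
U = 1/7.93 = 0.126103

0.126103


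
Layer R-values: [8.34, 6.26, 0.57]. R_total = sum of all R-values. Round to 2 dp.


R_total = 8.34 + 6.26 + 0.57 = 15.17

15.17


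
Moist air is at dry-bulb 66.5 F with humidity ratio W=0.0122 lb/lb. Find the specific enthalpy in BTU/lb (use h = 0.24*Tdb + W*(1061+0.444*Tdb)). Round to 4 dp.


h = 0.24*66.5 + 0.0122*(1061+0.444*66.5) = 29.2644 BTU/lb

29.2644 BTU/lb


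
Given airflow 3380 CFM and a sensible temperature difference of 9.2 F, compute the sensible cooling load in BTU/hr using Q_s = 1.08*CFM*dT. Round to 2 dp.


Q = 1.08 * 3380 * 9.2 = 33583.68 BTU/hr

33583.68 BTU/hr


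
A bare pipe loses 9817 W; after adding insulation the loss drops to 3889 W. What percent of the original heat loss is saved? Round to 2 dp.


Savings = ((9817-3889)/9817)*100 = 60.39 %

60.39 %


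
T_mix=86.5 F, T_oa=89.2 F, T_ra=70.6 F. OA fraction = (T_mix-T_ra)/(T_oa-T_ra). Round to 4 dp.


frac = (86.5 - 70.6) / (89.2 - 70.6) = 0.8548

0.8548


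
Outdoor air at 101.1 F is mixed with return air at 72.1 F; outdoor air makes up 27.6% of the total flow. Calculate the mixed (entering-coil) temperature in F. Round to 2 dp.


T_mix = 72.1 + (27.6/100)*(101.1-72.1) = 80.10 F

80.10 F


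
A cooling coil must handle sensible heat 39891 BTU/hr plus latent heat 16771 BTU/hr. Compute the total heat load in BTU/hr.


Qt = 39891 + 16771 = 56662 BTU/hr

56662 BTU/hr


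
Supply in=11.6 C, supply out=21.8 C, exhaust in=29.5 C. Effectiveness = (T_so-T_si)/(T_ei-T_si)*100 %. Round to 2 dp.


eff = (21.8-11.6)/(29.5-11.6)*100 = 56.98 %

56.98 %


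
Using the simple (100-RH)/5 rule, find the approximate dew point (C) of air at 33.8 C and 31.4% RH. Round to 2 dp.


Td = 33.8 - (100-31.4)/5 = 20.08 C

20.08 C


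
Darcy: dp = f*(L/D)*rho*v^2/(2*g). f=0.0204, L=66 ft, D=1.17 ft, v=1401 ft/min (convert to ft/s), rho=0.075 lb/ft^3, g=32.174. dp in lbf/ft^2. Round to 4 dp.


v_fps = 1401/60 = 23.35 ft/s
dp = 0.0204*(66/1.17)*0.075*23.35^2/(2*32.174) = 0.7313 lbf/ft^2

0.7313 lbf/ft^2


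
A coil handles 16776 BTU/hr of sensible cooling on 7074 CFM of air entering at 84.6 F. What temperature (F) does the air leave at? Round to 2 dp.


dT = 16776/(1.08*7074) = 2.1958
T_leave = 84.6 - 2.1958 = 82.40 F

82.40 F


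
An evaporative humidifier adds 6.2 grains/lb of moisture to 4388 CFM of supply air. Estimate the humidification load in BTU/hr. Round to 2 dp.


Q = 0.68 * 4388 * 6.2 = 18499.81 BTU/hr

18499.81 BTU/hr


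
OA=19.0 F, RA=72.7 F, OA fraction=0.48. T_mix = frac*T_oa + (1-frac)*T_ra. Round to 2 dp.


T_mix = 0.48*19.0 + 0.52*72.7 = 46.92 F

46.92 F


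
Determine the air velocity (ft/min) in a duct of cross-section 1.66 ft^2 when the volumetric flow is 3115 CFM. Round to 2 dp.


V = 3115 / 1.66 = 1876.51 ft/min

1876.51 ft/min


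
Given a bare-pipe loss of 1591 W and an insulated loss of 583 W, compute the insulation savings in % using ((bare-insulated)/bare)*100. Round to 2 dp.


Savings = ((1591-583)/1591)*100 = 63.36 %

63.36 %


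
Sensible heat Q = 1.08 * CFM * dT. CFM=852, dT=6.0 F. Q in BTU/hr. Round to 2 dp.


Q = 1.08 * 852 * 6.0 = 5520.96 BTU/hr

5520.96 BTU/hr


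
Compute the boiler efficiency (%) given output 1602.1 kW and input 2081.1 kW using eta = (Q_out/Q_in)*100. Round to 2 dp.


eta = (1602.1/2081.1)*100 = 76.98 %

76.98 %


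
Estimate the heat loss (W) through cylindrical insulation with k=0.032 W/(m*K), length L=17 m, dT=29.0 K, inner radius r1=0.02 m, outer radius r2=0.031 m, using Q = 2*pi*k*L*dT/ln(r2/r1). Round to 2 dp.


Q = 2*pi*0.032*17*29.0/ln(0.031/0.02) = 226.18 W

226.18 W


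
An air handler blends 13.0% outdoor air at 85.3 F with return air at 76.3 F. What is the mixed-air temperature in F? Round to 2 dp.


T_mix = 76.3 + (13.0/100)*(85.3-76.3) = 77.47 F

77.47 F


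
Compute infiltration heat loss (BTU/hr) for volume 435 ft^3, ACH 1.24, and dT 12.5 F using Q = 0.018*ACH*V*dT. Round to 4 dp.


Q = 0.018 * 1.24 * 435 * 12.5 = 121.3650 BTU/hr

121.3650 BTU/hr


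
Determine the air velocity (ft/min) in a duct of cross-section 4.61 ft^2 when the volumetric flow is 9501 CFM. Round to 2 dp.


V = 9501 / 4.61 = 2060.95 ft/min

2060.95 ft/min


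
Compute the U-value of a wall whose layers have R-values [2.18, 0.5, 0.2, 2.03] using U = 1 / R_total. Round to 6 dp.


R_total = 2.18 + 0.5 + 0.2 + 2.03 = 4.91
U = 1/4.91 = 0.203666

0.203666


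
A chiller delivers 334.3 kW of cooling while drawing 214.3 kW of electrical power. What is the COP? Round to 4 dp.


COP = 334.3 / 214.3 = 1.5600

1.5600


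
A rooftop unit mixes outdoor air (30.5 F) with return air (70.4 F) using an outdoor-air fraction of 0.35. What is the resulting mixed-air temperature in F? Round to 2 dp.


T_mix = 0.35*30.5 + 0.65*70.4 = 56.44 F

56.44 F


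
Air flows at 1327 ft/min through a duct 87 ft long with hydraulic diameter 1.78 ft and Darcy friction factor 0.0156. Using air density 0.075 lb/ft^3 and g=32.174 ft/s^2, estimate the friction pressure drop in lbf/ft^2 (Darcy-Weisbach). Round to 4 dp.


v_fps = 1327/60 = 22.1167 ft/s
dp = 0.0156*(87/1.78)*0.075*22.1167^2/(2*32.174) = 0.4347 lbf/ft^2

0.4347 lbf/ft^2


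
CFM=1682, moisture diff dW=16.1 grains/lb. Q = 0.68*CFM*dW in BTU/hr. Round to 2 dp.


Q = 0.68 * 1682 * 16.1 = 18414.54 BTU/hr

18414.54 BTU/hr


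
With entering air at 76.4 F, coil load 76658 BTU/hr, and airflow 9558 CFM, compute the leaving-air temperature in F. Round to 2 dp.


dT = 76658/(1.08*9558) = 7.4262
T_leave = 76.4 - 7.4262 = 68.97 F

68.97 F


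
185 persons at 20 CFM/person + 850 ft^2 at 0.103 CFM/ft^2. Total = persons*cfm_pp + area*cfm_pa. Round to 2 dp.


Total = 185*20 + 850*0.103 = 3787.55 CFM

3787.55 CFM


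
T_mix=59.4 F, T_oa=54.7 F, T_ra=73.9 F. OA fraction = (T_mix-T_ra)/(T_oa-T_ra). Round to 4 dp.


frac = (59.4 - 73.9) / (54.7 - 73.9) = 0.7552

0.7552


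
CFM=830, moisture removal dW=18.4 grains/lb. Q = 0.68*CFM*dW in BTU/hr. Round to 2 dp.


Q = 0.68 * 830 * 18.4 = 10384.96 BTU/hr

10384.96 BTU/hr


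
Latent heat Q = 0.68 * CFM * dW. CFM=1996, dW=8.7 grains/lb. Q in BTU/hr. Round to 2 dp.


Q = 0.68 * 1996 * 8.7 = 11808.34 BTU/hr

11808.34 BTU/hr


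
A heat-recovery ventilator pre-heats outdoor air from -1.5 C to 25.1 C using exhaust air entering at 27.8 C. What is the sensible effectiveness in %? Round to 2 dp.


eff = (25.1-(-1.5))/(27.8-(-1.5))*100 = 90.78 %

90.78 %


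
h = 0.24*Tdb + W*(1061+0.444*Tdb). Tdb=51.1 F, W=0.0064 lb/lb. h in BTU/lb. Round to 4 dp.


h = 0.24*51.1 + 0.0064*(1061+0.444*51.1) = 19.1996 BTU/lb

19.1996 BTU/lb


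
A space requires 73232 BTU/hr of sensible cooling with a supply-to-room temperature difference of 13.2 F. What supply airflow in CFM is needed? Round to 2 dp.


CFM = 73232 / (1.08 * 13.2) = 5136.92

5136.92 CFM


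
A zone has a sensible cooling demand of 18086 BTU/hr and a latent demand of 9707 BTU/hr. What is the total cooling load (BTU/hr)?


Qt = 18086 + 9707 = 27793 BTU/hr

27793 BTU/hr


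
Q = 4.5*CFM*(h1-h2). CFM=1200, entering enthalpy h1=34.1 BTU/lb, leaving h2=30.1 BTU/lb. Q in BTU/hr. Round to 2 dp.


Q = 4.5 * 1200 * (34.1 - 30.1) = 21600.00 BTU/hr

21600.00 BTU/hr


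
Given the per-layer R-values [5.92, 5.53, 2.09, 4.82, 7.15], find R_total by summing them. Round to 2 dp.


R_total = 5.92 + 5.53 + 2.09 + 4.82 + 7.15 = 25.51

25.51
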